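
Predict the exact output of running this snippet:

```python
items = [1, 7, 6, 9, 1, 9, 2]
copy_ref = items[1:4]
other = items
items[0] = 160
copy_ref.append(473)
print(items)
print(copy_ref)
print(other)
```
[160, 7, 6, 9, 1, 9, 2]
[7, 6, 9, 473]
[160, 7, 6, 9, 1, 9, 2]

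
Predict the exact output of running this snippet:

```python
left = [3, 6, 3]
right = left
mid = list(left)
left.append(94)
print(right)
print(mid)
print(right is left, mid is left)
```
[3, 6, 3, 94]
[3, 6, 3]
True False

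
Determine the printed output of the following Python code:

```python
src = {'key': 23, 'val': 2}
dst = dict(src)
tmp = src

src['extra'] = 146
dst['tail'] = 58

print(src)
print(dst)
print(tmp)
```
{'key': 23, 'val': 2, 'extra': 146}
{'key': 23, 'val': 2, 'tail': 58}
{'key': 23, 'val': 2, 'extra': 146}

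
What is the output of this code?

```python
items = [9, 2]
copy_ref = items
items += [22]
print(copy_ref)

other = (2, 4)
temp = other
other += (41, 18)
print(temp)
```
[9, 2, 22]
(2, 4)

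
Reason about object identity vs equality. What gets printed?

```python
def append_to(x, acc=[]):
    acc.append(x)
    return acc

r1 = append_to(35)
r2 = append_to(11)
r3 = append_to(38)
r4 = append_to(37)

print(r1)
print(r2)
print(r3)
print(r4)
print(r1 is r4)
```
[35, 11, 38, 37]
[35, 11, 38, 37]
[35, 11, 38, 37]
[35, 11, 38, 37]
True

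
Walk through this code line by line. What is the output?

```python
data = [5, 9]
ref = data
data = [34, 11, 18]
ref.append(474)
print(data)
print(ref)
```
[34, 11, 18]
[5, 9, 474]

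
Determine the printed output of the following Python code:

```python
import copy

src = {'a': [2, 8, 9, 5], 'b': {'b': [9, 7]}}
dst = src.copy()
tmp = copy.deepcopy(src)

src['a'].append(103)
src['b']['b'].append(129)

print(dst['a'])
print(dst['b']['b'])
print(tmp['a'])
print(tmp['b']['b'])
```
[2, 8, 9, 5, 103]
[9, 7, 129]
[2, 8, 9, 5]
[9, 7]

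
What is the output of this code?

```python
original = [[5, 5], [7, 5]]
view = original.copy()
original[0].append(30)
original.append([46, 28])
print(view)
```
[[5, 5, 30], [7, 5]]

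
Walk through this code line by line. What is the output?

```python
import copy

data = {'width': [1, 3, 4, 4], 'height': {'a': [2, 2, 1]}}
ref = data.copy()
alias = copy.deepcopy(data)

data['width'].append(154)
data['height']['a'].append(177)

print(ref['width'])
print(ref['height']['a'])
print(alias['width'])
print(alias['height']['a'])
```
[1, 3, 4, 4, 154]
[2, 2, 1, 177]
[1, 3, 4, 4]
[2, 2, 1]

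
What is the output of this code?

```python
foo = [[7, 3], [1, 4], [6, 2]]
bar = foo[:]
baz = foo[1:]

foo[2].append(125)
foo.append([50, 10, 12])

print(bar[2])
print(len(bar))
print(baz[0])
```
[6, 2, 125]
3
[1, 4]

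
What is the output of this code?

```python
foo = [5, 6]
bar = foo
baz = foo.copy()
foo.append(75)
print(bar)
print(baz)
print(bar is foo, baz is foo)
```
[5, 6, 75]
[5, 6]
True False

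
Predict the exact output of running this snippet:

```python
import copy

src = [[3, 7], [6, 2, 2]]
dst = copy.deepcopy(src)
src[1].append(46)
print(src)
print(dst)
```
[[3, 7], [6, 2, 2, 46]]
[[3, 7], [6, 2, 2]]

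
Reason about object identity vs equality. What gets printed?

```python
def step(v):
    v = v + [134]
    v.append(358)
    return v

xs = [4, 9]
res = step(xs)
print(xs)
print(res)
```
[4, 9]
[4, 9, 134, 358]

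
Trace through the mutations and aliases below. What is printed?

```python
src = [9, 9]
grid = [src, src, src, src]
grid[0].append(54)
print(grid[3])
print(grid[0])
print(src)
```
[9, 9, 54]
[9, 9, 54]
[9, 9, 54]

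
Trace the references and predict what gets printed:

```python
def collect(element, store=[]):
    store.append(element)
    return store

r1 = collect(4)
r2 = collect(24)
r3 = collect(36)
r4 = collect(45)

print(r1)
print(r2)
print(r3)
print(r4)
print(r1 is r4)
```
[4, 24, 36, 45]
[4, 24, 36, 45]
[4, 24, 36, 45]
[4, 24, 36, 45]
True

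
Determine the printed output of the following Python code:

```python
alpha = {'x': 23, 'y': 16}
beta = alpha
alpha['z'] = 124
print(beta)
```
{'x': 23, 'y': 16, 'z': 124}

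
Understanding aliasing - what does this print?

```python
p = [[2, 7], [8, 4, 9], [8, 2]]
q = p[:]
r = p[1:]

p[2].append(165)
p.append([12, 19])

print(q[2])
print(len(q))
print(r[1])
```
[8, 2, 165]
3
[8, 2, 165]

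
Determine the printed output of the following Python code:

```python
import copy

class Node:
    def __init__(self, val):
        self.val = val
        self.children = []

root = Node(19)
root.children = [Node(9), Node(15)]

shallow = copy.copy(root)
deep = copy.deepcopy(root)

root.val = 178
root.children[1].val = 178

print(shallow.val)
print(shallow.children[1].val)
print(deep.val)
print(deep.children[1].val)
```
19
178
19
15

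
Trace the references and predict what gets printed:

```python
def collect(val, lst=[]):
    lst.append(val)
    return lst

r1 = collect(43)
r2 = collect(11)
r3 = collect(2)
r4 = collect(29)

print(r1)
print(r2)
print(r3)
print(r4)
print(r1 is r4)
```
[43, 11, 2, 29]
[43, 11, 2, 29]
[43, 11, 2, 29]
[43, 11, 2, 29]
True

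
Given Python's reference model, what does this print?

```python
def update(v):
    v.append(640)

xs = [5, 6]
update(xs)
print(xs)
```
[5, 6, 640]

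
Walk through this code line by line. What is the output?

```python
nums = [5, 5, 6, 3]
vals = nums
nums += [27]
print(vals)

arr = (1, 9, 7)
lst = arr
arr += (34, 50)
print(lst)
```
[5, 5, 6, 3, 27]
(1, 9, 7)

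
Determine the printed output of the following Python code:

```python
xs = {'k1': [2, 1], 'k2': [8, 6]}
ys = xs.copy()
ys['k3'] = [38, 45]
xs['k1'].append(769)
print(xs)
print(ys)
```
{'k1': [2, 1, 769], 'k2': [8, 6]}
{'k1': [2, 1, 769], 'k2': [8, 6], 'k3': [38, 45]}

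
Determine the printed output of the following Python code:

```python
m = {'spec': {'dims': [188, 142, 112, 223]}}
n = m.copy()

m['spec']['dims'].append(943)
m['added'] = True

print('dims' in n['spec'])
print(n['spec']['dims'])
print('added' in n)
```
True
[188, 142, 112, 223, 943]
False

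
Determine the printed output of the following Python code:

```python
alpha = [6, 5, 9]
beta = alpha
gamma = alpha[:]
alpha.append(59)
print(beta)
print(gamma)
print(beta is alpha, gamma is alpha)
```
[6, 5, 9, 59]
[6, 5, 9]
True False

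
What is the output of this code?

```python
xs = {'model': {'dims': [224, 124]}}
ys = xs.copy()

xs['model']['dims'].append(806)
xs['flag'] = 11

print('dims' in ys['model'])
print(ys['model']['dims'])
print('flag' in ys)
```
True
[224, 124, 806]
False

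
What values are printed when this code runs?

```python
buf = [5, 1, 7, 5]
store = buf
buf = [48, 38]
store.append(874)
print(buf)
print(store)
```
[48, 38]
[5, 1, 7, 5, 874]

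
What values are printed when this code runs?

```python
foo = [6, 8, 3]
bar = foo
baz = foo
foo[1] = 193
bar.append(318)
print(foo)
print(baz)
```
[6, 193, 3, 318]
[6, 193, 3, 318]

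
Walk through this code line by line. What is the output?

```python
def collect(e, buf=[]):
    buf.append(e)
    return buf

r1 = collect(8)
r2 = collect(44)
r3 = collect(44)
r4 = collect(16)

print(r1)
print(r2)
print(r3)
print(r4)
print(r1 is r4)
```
[8, 44, 44, 16]
[8, 44, 44, 16]
[8, 44, 44, 16]
[8, 44, 44, 16]
True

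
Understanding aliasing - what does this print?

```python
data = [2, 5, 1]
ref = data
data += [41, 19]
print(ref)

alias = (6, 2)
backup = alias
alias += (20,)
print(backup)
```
[2, 5, 1, 41, 19]
(6, 2)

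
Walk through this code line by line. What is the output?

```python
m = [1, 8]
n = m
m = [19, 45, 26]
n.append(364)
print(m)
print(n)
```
[19, 45, 26]
[1, 8, 364]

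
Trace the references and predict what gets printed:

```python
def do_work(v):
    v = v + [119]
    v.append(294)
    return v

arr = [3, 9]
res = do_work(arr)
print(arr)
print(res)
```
[3, 9]
[3, 9, 119, 294]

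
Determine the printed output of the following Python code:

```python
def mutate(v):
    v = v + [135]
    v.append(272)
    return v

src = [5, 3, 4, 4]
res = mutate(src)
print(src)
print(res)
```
[5, 3, 4, 4]
[5, 3, 4, 4, 135, 272]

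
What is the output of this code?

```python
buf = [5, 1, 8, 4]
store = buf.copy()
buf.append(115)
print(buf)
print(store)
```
[5, 1, 8, 4, 115]
[5, 1, 8, 4]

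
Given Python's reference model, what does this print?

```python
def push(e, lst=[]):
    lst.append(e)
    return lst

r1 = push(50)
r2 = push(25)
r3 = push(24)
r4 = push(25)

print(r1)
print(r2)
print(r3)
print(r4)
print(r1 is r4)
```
[50, 25, 24, 25]
[50, 25, 24, 25]
[50, 25, 24, 25]
[50, 25, 24, 25]
True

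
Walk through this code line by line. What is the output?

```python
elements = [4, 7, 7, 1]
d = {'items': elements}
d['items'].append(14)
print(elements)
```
[4, 7, 7, 1, 14]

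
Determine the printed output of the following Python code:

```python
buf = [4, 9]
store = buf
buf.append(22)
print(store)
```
[4, 9, 22]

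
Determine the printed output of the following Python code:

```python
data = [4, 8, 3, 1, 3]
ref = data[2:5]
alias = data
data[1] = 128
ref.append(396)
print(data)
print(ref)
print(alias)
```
[4, 128, 3, 1, 3]
[3, 1, 3, 396]
[4, 128, 3, 1, 3]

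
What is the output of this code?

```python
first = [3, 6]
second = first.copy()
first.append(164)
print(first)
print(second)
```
[3, 6, 164]
[3, 6]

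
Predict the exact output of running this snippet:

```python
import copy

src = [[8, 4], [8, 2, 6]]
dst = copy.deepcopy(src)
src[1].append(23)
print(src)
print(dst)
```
[[8, 4], [8, 2, 6, 23]]
[[8, 4], [8, 2, 6]]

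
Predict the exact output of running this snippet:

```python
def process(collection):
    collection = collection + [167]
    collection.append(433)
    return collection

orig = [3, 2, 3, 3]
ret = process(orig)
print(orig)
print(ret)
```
[3, 2, 3, 3]
[3, 2, 3, 3, 167, 433]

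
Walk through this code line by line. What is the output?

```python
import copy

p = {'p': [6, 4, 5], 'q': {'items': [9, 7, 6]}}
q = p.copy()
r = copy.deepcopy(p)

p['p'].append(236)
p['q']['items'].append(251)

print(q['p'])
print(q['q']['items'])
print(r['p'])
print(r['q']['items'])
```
[6, 4, 5, 236]
[9, 7, 6, 251]
[6, 4, 5]
[9, 7, 6]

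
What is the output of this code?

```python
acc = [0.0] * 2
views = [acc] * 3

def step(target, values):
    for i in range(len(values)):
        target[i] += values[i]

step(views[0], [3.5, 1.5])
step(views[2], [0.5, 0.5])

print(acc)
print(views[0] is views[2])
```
[4.0, 2.0]
True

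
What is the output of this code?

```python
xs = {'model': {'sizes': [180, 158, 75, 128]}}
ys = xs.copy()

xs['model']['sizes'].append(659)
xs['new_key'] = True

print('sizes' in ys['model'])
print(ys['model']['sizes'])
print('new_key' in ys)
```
True
[180, 158, 75, 128, 659]
False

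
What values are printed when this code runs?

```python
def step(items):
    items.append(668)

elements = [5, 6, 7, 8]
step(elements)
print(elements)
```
[5, 6, 7, 8, 668]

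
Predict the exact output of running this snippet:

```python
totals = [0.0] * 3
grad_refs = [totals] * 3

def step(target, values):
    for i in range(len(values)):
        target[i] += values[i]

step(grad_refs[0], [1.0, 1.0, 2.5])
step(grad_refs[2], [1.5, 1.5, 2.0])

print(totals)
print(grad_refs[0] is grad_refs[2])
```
[2.5, 2.5, 4.5]
True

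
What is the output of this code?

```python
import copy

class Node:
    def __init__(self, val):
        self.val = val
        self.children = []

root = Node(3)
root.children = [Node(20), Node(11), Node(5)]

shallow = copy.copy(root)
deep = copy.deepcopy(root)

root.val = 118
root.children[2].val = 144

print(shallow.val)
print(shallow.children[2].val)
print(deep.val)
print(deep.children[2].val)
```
3
144
3
5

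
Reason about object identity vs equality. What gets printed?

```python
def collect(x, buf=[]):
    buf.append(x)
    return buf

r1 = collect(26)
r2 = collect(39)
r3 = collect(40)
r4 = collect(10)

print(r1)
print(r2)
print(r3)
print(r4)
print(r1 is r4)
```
[26, 39, 40, 10]
[26, 39, 40, 10]
[26, 39, 40, 10]
[26, 39, 40, 10]
True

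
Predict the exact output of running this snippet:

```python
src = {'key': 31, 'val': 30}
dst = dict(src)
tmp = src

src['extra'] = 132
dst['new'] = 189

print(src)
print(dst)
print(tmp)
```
{'key': 31, 'val': 30, 'extra': 132}
{'key': 31, 'val': 30, 'new': 189}
{'key': 31, 'val': 30, 'extra': 132}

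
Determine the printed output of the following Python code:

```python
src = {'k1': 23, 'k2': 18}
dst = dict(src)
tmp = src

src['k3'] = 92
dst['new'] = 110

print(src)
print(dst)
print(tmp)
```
{'k1': 23, 'k2': 18, 'k3': 92}
{'k1': 23, 'k2': 18, 'new': 110}
{'k1': 23, 'k2': 18, 'k3': 92}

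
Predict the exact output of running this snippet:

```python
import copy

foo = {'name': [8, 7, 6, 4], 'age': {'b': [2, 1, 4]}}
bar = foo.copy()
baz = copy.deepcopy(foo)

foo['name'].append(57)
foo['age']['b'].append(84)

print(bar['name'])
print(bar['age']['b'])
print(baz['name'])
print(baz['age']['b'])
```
[8, 7, 6, 4, 57]
[2, 1, 4, 84]
[8, 7, 6, 4]
[2, 1, 4]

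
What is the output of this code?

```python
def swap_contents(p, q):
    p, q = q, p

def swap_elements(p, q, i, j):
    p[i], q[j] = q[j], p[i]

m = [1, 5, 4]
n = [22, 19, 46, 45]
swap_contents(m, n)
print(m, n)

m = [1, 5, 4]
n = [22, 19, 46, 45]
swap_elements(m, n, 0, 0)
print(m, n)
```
[1, 5, 4] [22, 19, 46, 45]
[22, 5, 4] [1, 19, 46, 45]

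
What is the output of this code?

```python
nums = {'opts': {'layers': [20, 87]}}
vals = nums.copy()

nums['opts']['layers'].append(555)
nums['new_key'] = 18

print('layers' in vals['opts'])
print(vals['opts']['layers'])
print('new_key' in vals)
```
True
[20, 87, 555]
False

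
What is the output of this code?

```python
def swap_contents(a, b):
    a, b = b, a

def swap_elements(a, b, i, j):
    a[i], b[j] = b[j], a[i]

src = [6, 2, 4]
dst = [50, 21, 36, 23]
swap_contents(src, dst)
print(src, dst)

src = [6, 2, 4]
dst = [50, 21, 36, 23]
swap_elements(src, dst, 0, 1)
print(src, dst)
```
[6, 2, 4] [50, 21, 36, 23]
[21, 2, 4] [50, 6, 36, 23]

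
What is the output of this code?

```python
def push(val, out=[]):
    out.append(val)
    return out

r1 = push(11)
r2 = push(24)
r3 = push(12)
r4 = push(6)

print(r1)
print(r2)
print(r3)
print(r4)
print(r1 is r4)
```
[11, 24, 12, 6]
[11, 24, 12, 6]
[11, 24, 12, 6]
[11, 24, 12, 6]
True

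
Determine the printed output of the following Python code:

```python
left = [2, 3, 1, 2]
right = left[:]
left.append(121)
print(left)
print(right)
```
[2, 3, 1, 2, 121]
[2, 3, 1, 2]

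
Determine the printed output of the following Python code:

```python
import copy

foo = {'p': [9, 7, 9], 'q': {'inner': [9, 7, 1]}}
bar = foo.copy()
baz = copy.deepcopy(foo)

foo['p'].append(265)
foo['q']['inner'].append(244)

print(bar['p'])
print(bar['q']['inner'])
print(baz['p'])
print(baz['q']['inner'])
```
[9, 7, 9, 265]
[9, 7, 1, 244]
[9, 7, 9]
[9, 7, 1]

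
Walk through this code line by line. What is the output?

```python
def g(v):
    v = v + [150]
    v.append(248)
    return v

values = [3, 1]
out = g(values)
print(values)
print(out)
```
[3, 1]
[3, 1, 150, 248]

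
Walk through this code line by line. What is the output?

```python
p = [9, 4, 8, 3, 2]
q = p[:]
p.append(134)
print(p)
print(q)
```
[9, 4, 8, 3, 2, 134]
[9, 4, 8, 3, 2]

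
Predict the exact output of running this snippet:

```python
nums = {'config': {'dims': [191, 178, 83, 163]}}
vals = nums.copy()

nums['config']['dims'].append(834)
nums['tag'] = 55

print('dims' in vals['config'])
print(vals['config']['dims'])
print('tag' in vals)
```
True
[191, 178, 83, 163, 834]
False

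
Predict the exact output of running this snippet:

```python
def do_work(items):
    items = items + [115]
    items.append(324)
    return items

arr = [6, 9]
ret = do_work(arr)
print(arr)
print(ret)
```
[6, 9]
[6, 9, 115, 324]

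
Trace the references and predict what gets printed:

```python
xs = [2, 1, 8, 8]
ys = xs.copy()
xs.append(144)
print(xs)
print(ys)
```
[2, 1, 8, 8, 144]
[2, 1, 8, 8]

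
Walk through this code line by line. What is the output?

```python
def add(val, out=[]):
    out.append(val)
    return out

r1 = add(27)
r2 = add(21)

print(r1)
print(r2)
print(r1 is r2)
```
[27, 21]
[27, 21]
True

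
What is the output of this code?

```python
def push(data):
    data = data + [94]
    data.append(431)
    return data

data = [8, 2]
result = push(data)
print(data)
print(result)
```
[8, 2]
[8, 2, 94, 431]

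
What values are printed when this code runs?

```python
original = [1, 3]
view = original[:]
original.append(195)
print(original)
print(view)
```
[1, 3, 195]
[1, 3]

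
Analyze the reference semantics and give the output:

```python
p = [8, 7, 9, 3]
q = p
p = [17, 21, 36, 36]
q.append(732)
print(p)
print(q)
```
[17, 21, 36, 36]
[8, 7, 9, 3, 732]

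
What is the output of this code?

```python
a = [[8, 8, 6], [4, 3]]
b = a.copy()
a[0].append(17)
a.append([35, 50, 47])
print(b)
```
[[8, 8, 6, 17], [4, 3]]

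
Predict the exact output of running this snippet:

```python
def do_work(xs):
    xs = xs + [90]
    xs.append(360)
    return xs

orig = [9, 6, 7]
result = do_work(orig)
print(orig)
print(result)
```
[9, 6, 7]
[9, 6, 7, 90, 360]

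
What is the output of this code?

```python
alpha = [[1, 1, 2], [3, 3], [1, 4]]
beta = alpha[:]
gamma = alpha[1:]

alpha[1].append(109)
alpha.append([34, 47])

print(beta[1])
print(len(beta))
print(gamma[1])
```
[3, 3, 109]
3
[1, 4]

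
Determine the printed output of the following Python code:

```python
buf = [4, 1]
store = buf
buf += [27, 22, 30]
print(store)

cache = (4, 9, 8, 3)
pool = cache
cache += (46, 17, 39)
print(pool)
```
[4, 1, 27, 22, 30]
(4, 9, 8, 3)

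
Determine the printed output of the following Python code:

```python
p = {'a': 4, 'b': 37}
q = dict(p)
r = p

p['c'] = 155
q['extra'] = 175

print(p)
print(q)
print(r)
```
{'a': 4, 'b': 37, 'c': 155}
{'a': 4, 'b': 37, 'extra': 175}
{'a': 4, 'b': 37, 'c': 155}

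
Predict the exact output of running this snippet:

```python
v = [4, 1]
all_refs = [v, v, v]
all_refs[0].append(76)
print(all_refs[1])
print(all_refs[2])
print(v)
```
[4, 1, 76]
[4, 1, 76]
[4, 1, 76]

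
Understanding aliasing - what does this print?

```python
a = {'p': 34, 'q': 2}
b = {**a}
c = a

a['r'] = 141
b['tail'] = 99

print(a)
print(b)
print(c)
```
{'p': 34, 'q': 2, 'r': 141}
{'p': 34, 'q': 2, 'tail': 99}
{'p': 34, 'q': 2, 'r': 141}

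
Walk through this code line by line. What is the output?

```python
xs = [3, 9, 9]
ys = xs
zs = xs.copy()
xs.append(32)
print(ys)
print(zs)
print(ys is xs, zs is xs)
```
[3, 9, 9, 32]
[3, 9, 9]
True False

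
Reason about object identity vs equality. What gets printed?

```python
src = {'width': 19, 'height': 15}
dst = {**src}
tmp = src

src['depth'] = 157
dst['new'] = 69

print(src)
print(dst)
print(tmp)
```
{'width': 19, 'height': 15, 'depth': 157}
{'width': 19, 'height': 15, 'new': 69}
{'width': 19, 'height': 15, 'depth': 157}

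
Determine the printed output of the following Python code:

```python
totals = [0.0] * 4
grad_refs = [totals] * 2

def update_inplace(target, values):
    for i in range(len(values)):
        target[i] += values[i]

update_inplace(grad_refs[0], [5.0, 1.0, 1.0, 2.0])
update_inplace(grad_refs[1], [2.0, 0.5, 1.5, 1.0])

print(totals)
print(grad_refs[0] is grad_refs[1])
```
[7.0, 1.5, 2.5, 3.0]
True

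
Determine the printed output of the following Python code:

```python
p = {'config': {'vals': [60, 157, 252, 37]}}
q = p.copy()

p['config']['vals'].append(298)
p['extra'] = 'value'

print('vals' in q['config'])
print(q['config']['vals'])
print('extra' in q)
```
True
[60, 157, 252, 37, 298]
False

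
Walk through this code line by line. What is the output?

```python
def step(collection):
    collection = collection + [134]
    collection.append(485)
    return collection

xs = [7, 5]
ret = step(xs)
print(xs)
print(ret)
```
[7, 5]
[7, 5, 134, 485]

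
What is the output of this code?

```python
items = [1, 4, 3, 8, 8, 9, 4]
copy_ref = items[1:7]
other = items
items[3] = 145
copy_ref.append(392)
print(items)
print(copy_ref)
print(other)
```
[1, 4, 3, 145, 8, 9, 4]
[4, 3, 8, 8, 9, 4, 392]
[1, 4, 3, 145, 8, 9, 4]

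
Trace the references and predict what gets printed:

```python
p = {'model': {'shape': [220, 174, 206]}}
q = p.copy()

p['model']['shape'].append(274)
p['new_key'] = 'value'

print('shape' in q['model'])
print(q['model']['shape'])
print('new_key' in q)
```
True
[220, 174, 206, 274]
False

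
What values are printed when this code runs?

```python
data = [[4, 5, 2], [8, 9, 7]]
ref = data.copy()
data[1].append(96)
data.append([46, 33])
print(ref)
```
[[4, 5, 2], [8, 9, 7, 96]]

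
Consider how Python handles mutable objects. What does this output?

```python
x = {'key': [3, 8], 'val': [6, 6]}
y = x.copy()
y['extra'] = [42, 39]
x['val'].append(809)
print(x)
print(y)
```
{'key': [3, 8], 'val': [6, 6, 809]}
{'key': [3, 8], 'val': [6, 6, 809], 'extra': [42, 39]}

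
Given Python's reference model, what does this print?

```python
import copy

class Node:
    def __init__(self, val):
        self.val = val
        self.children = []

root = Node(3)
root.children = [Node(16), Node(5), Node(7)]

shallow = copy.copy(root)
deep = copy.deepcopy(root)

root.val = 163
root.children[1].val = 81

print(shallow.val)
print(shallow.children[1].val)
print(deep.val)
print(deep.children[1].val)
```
3
81
3
5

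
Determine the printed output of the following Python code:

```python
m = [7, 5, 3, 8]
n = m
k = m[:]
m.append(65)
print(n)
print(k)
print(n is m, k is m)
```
[7, 5, 3, 8, 65]
[7, 5, 3, 8]
True False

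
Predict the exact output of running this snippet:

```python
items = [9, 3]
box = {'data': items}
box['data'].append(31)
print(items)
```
[9, 3, 31]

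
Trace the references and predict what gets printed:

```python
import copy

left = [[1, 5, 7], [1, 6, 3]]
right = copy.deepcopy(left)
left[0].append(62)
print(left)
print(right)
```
[[1, 5, 7, 62], [1, 6, 3]]
[[1, 5, 7], [1, 6, 3]]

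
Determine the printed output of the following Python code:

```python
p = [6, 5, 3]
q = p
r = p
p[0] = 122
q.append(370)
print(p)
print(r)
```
[122, 5, 3, 370]
[122, 5, 3, 370]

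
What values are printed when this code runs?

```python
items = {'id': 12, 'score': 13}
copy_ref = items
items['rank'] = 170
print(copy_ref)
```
{'id': 12, 'score': 13, 'rank': 170}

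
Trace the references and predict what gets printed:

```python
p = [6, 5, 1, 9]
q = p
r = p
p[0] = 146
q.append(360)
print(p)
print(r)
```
[146, 5, 1, 9, 360]
[146, 5, 1, 9, 360]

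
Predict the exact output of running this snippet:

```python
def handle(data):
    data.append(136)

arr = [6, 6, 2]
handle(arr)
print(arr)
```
[6, 6, 2, 136]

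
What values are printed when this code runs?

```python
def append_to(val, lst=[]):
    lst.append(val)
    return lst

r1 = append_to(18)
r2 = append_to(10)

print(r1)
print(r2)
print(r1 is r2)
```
[18, 10]
[18, 10]
True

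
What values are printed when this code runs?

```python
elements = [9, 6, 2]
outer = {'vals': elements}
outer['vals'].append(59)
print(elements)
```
[9, 6, 2, 59]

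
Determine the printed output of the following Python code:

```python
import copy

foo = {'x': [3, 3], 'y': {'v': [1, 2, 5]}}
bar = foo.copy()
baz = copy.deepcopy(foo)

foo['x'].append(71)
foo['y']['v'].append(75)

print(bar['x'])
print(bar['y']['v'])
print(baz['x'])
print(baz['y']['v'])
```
[3, 3, 71]
[1, 2, 5, 75]
[3, 3]
[1, 2, 5]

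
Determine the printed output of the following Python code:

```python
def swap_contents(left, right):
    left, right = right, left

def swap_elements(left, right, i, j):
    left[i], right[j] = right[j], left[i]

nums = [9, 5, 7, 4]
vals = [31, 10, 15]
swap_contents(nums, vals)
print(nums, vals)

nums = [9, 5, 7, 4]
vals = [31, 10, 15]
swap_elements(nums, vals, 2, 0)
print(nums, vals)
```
[9, 5, 7, 4] [31, 10, 15]
[9, 5, 31, 4] [7, 10, 15]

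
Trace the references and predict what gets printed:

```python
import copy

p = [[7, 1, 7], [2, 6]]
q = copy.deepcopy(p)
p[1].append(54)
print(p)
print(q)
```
[[7, 1, 7], [2, 6, 54]]
[[7, 1, 7], [2, 6]]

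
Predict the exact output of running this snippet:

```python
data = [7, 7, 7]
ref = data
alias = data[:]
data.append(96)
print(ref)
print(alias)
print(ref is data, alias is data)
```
[7, 7, 7, 96]
[7, 7, 7]
True False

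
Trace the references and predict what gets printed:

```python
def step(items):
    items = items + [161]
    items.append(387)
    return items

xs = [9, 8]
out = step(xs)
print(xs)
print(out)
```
[9, 8]
[9, 8, 161, 387]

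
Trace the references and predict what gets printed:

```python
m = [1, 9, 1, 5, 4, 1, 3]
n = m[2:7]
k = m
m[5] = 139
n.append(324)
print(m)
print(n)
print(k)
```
[1, 9, 1, 5, 4, 139, 3]
[1, 5, 4, 1, 3, 324]
[1, 9, 1, 5, 4, 139, 3]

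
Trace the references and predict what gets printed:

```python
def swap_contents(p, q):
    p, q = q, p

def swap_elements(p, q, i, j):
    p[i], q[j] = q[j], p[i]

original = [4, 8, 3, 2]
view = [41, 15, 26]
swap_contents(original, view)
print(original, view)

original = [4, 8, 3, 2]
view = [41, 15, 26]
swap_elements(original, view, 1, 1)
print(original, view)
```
[4, 8, 3, 2] [41, 15, 26]
[4, 15, 3, 2] [41, 8, 26]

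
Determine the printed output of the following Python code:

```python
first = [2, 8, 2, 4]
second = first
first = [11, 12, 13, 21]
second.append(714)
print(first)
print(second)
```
[11, 12, 13, 21]
[2, 8, 2, 4, 714]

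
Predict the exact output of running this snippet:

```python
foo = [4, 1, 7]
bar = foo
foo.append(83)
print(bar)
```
[4, 1, 7, 83]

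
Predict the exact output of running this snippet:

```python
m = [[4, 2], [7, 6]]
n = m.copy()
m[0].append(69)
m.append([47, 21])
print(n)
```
[[4, 2, 69], [7, 6]]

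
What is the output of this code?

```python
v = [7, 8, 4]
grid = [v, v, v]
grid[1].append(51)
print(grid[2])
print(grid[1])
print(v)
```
[7, 8, 4, 51]
[7, 8, 4, 51]
[7, 8, 4, 51]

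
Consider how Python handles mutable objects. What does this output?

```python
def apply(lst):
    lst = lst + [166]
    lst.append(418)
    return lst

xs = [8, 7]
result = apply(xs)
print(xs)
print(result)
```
[8, 7]
[8, 7, 166, 418]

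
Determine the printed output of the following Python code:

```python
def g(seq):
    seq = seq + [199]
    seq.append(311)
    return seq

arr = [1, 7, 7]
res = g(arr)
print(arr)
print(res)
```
[1, 7, 7]
[1, 7, 7, 199, 311]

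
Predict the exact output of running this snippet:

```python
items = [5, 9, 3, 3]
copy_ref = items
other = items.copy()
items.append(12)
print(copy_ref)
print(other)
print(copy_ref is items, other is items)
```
[5, 9, 3, 3, 12]
[5, 9, 3, 3]
True False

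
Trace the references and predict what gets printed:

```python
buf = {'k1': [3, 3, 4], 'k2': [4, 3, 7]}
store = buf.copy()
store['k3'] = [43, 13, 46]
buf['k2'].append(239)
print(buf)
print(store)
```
{'k1': [3, 3, 4], 'k2': [4, 3, 7, 239]}
{'k1': [3, 3, 4], 'k2': [4, 3, 7, 239], 'k3': [43, 13, 46]}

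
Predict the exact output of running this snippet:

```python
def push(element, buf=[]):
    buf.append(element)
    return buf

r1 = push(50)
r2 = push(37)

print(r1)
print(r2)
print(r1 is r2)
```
[50, 37]
[50, 37]
True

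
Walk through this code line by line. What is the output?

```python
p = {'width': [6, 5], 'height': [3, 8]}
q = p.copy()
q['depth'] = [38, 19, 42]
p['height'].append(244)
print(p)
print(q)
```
{'width': [6, 5], 'height': [3, 8, 244]}
{'width': [6, 5], 'height': [3, 8, 244], 'depth': [38, 19, 42]}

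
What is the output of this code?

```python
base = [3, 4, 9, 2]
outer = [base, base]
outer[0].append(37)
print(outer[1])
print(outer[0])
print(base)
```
[3, 4, 9, 2, 37]
[3, 4, 9, 2, 37]
[3, 4, 9, 2, 37]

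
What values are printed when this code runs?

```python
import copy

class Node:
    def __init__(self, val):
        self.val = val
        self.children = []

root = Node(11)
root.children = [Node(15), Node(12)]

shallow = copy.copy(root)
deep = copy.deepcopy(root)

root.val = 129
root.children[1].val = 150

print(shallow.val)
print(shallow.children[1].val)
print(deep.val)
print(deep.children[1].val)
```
11
150
11
12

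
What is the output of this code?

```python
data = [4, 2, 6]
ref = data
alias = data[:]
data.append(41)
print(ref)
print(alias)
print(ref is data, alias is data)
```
[4, 2, 6, 41]
[4, 2, 6]
True False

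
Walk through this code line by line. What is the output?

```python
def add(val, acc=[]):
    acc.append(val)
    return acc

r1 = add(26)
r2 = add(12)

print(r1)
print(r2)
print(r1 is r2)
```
[26, 12]
[26, 12]
True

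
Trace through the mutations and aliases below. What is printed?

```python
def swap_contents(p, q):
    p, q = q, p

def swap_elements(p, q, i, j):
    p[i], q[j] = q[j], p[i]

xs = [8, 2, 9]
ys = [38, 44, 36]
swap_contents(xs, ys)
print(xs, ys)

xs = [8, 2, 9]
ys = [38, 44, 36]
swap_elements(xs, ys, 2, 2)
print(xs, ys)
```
[8, 2, 9] [38, 44, 36]
[8, 2, 36] [38, 44, 9]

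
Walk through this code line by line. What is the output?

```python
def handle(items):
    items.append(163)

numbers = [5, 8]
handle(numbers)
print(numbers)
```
[5, 8, 163]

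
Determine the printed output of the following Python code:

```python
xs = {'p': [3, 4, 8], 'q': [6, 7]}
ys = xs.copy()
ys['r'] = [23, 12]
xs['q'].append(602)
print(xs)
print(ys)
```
{'p': [3, 4, 8], 'q': [6, 7, 602]}
{'p': [3, 4, 8], 'q': [6, 7, 602], 'r': [23, 12]}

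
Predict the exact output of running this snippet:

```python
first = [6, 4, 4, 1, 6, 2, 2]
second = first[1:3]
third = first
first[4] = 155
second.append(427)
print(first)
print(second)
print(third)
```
[6, 4, 4, 1, 155, 2, 2]
[4, 4, 427]
[6, 4, 4, 1, 155, 2, 2]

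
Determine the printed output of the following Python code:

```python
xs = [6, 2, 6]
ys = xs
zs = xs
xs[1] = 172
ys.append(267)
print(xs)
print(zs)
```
[6, 172, 6, 267]
[6, 172, 6, 267]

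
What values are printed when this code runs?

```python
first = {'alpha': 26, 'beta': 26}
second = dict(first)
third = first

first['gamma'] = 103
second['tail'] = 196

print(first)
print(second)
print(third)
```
{'alpha': 26, 'beta': 26, 'gamma': 103}
{'alpha': 26, 'beta': 26, 'tail': 196}
{'alpha': 26, 'beta': 26, 'gamma': 103}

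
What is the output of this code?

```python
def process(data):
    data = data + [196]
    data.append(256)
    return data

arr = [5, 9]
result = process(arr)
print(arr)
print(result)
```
[5, 9]
[5, 9, 196, 256]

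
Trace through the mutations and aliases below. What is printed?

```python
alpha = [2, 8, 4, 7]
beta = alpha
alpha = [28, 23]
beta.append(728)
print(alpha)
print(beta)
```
[28, 23]
[2, 8, 4, 7, 728]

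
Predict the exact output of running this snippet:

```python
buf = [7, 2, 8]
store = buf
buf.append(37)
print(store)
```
[7, 2, 8, 37]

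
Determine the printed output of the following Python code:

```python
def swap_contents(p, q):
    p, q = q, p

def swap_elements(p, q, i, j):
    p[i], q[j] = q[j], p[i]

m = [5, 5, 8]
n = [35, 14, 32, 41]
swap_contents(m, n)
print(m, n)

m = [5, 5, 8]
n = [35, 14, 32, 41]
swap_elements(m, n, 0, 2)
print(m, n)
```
[5, 5, 8] [35, 14, 32, 41]
[32, 5, 8] [35, 14, 5, 41]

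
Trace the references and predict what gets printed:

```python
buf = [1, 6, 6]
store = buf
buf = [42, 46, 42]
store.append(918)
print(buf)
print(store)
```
[42, 46, 42]
[1, 6, 6, 918]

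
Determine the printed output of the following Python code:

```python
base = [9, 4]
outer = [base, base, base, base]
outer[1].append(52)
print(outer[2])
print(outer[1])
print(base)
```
[9, 4, 52]
[9, 4, 52]
[9, 4, 52]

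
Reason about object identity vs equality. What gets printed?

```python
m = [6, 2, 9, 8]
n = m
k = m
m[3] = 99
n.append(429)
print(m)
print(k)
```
[6, 2, 9, 99, 429]
[6, 2, 9, 99, 429]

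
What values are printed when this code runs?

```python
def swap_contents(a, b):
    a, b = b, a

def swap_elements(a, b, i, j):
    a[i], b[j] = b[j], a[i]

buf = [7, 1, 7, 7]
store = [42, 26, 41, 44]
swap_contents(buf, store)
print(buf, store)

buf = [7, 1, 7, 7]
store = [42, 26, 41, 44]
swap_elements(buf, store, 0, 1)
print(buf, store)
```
[7, 1, 7, 7] [42, 26, 41, 44]
[26, 1, 7, 7] [42, 7, 41, 44]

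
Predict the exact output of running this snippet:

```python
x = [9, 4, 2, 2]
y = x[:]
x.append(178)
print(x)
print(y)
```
[9, 4, 2, 2, 178]
[9, 4, 2, 2]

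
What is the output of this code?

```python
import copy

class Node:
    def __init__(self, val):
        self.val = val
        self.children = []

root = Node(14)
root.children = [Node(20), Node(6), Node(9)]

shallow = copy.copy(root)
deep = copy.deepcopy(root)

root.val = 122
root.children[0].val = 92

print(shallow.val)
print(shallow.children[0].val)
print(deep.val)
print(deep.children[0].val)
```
14
92
14
20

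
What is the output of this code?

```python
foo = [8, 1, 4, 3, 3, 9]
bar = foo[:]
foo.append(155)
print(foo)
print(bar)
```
[8, 1, 4, 3, 3, 9, 155]
[8, 1, 4, 3, 3, 9]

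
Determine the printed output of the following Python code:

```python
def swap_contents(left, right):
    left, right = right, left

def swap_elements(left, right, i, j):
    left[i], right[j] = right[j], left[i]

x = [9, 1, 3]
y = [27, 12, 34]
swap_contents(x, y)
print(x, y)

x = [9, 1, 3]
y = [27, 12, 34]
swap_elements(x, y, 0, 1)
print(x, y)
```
[9, 1, 3] [27, 12, 34]
[12, 1, 3] [27, 9, 34]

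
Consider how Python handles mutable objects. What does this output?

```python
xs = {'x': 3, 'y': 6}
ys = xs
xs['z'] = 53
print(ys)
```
{'x': 3, 'y': 6, 'z': 53}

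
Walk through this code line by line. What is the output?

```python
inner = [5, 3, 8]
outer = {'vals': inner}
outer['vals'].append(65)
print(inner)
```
[5, 3, 8, 65]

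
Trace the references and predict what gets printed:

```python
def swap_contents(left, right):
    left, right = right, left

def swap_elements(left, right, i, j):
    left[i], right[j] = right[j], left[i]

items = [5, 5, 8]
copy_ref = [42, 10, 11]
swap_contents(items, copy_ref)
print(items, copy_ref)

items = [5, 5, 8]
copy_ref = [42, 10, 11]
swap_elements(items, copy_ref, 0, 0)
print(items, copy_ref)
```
[5, 5, 8] [42, 10, 11]
[42, 5, 8] [5, 10, 11]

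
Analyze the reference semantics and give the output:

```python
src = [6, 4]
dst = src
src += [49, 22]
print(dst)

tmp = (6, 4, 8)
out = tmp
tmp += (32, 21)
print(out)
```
[6, 4, 49, 22]
(6, 4, 8)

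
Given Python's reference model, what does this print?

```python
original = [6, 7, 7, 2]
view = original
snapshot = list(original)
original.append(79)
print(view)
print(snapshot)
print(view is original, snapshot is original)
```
[6, 7, 7, 2, 79]
[6, 7, 7, 2]
True False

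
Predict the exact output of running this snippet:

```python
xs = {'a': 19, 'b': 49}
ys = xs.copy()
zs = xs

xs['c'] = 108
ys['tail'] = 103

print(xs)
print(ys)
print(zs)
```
{'a': 19, 'b': 49, 'c': 108}
{'a': 19, 'b': 49, 'tail': 103}
{'a': 19, 'b': 49, 'c': 108}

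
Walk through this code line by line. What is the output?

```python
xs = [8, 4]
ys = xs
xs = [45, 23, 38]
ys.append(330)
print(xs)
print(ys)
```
[45, 23, 38]
[8, 4, 330]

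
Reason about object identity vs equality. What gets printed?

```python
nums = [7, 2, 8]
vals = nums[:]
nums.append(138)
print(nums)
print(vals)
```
[7, 2, 8, 138]
[7, 2, 8]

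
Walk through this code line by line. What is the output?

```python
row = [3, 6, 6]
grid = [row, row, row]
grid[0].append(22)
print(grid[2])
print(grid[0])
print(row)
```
[3, 6, 6, 22]
[3, 6, 6, 22]
[3, 6, 6, 22]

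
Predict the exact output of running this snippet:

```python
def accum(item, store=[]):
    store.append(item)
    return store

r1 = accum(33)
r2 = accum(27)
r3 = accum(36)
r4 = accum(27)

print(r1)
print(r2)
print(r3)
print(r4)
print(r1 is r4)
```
[33, 27, 36, 27]
[33, 27, 36, 27]
[33, 27, 36, 27]
[33, 27, 36, 27]
True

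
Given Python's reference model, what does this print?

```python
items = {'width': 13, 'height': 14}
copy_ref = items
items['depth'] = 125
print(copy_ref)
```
{'width': 13, 'height': 14, 'depth': 125}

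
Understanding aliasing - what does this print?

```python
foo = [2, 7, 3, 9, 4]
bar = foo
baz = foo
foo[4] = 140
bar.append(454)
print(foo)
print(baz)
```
[2, 7, 3, 9, 140, 454]
[2, 7, 3, 9, 140, 454]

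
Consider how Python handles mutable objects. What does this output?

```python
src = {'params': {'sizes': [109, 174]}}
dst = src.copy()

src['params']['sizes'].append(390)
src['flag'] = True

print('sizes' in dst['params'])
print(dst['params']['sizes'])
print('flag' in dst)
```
True
[109, 174, 390]
False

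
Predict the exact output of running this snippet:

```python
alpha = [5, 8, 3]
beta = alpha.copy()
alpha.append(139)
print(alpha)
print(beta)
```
[5, 8, 3, 139]
[5, 8, 3]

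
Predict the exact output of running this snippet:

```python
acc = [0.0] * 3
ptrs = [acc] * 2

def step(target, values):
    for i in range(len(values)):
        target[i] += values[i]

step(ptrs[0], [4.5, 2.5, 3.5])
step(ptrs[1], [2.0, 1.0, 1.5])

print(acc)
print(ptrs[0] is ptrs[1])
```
[6.5, 3.5, 5.0]
True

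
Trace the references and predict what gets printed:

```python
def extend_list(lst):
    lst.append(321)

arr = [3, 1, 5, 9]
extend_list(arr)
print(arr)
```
[3, 1, 5, 9, 321]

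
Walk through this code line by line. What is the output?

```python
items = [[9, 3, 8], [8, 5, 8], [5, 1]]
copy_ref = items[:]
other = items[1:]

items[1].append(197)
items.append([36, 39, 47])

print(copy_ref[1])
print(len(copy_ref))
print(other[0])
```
[8, 5, 8, 197]
3
[8, 5, 8, 197]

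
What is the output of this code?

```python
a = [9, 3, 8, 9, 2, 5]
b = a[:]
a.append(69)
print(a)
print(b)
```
[9, 3, 8, 9, 2, 5, 69]
[9, 3, 8, 9, 2, 5]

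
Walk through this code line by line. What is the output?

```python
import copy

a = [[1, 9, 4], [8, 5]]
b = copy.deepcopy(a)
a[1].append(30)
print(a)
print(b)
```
[[1, 9, 4], [8, 5, 30]]
[[1, 9, 4], [8, 5]]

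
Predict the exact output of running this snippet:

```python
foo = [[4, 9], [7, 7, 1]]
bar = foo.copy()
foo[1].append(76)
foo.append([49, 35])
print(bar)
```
[[4, 9], [7, 7, 1, 76]]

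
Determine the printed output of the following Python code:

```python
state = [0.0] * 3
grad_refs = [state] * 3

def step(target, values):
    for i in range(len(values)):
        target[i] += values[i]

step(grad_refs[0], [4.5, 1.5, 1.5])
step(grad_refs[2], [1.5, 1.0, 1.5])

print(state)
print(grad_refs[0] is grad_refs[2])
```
[6.0, 2.5, 3.0]
True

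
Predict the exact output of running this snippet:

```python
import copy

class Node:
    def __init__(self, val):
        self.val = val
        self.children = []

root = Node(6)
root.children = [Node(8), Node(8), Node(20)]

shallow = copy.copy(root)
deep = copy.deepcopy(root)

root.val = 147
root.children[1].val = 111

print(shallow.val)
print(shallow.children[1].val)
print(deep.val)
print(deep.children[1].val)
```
6
111
6
8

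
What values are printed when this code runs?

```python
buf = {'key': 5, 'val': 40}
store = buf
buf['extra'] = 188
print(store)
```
{'key': 5, 'val': 40, 'extra': 188}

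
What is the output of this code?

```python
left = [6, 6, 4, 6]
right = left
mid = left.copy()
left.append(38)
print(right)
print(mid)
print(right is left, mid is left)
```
[6, 6, 4, 6, 38]
[6, 6, 4, 6]
True False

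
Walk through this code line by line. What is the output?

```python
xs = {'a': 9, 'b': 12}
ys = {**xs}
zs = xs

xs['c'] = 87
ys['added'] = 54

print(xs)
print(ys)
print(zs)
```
{'a': 9, 'b': 12, 'c': 87}
{'a': 9, 'b': 12, 'added': 54}
{'a': 9, 'b': 12, 'c': 87}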